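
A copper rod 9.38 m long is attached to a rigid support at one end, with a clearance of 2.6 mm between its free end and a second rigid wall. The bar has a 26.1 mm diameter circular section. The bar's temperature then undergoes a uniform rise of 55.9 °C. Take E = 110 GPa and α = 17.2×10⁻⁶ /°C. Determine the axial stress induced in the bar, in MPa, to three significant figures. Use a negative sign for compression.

Free thermal expansion αLΔT = 17.2e-6 · 9380 · 55.9 = 9.019 mm.
The walls engage after the gap closes; constrained expansion = 9.019 − 2.6 = 6.419 mm.
The walls impose strain ε = −(6.419)/9380 = -6.8429e-04; σ = Eε = 110000 · -6.8429e-04 = -75.27 MPa.

-75.3 MPa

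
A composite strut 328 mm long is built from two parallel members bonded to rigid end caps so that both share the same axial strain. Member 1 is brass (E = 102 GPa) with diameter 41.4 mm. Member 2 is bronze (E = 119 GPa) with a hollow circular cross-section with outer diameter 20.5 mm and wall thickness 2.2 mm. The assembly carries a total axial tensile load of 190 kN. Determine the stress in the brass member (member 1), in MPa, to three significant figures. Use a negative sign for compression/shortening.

127 MPa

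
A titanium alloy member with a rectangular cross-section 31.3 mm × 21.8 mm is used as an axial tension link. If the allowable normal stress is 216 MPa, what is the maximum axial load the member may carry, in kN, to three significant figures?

147 kN

A = 682.3 mm².
P_max = σ_allow · A = 216 · 682.3 = 147400 N = 147.4 kN.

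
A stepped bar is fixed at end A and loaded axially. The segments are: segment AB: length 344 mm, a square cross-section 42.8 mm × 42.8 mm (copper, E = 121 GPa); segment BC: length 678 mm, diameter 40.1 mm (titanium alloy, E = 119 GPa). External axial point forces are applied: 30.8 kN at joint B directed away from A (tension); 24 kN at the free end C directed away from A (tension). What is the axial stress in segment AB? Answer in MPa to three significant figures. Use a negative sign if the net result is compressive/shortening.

Internal axial forces (sectioning from the free end, tension +): N_BC = 24 kN, N_AB = 54.8 kN.
A_AB = 1832 mm².
σ_AB = N_AB/A_AB = 54800/1832 = 29.92 MPa.

29.9 MPa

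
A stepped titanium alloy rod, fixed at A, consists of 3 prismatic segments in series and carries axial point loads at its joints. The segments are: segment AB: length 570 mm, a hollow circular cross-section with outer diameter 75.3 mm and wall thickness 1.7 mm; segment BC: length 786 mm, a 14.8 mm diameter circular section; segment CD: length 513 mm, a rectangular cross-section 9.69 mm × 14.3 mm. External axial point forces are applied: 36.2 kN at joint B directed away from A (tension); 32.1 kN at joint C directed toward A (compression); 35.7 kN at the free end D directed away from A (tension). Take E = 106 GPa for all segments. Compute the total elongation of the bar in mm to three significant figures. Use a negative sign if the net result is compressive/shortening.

1.95 mm

Internal axial forces (sectioning from the free end, tension +): N_CD = 35.7 kN, N_BC = 3.6 kN, N_AB = 39.8 kN.
A_AB = 393.1 mm².
A_BC = 172 mm².
A_CD = 138.6 mm².
δ_AB = 39800·570/(393.1·106000) = 0.5445 mm
δ_BC = 3600·786/(172·106000) = 0.1552 mm
δ_CD = 35700·513/(138.6·106000) = 1.247 mm
δ = Σδ_i = 1.947 mm.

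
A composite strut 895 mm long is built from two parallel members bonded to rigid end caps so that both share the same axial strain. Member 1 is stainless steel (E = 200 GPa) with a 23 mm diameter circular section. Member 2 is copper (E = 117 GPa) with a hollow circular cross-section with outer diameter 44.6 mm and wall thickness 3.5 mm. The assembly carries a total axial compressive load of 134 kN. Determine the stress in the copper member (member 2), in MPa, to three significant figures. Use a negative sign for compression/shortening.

A_1 = 415.5 mm².
A_2 = 451.9 mm².
Equal strain + equilibrium ⇒ each member carries load in proportion to AE: A₁E₁ = 83100000 N, A₂E₂ = 52870000 N, ΣAE = 136000000 N.
σ₂ = P·E₂/ΣAE = -134000·117000/136000000 = -115.3 MPa.

-115 MPa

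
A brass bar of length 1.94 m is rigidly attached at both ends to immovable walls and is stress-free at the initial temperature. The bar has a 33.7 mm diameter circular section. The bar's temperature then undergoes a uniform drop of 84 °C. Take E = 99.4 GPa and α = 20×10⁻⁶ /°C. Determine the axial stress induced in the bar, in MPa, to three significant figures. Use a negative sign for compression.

Free thermal expansion αLΔT = 20e-6 · 1940 · -84 = -3.259 mm.
The walls impose strain ε = −(-3.259)/1940 = 1.6800e-03; σ = Eε = 99400 · 1.6800e-03 = 167 MPa.

167 MPa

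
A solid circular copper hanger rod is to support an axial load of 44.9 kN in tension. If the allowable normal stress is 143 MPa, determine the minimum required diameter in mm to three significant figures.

20.0 mm

Required area A ≥ P/σ_allow = 44900/143 = 314 mm².
For a solid circular section, d ≥ √(4A/π) = 19.99 mm.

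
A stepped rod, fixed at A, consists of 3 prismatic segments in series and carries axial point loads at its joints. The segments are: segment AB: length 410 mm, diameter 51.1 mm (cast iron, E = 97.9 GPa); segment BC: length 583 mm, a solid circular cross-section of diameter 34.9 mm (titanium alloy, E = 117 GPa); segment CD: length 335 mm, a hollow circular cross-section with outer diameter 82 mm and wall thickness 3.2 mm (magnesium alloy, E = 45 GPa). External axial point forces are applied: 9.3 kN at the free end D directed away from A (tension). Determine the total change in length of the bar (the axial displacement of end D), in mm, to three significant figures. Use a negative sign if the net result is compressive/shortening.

Internal axial forces (sectioning from the free end, tension +): N_CD = 9.3 kN, N_BC = 9.3 kN, N_AB = 9.3 kN.
A_AB = 2051 mm².
A_BC = 956.6 mm².
A_CD = 792.2 mm².
δ_AB = 9300·410/(2051·97900) = 0.01899 mm
δ_BC = 9300·583/(956.6·117000) = 0.04844 mm
δ_CD = 9300·335/(792.2·45000) = 0.0874 mm
δ = Σδ_i = 0.1548 mm.

0.155 mm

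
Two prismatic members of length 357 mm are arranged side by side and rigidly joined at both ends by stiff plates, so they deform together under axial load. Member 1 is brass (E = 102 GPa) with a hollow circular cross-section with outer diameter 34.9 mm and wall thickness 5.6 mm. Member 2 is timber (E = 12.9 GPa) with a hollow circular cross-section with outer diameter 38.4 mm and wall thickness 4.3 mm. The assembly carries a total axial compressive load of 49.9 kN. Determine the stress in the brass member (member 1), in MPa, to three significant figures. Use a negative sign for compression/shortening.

A_1 = 515.5 mm².
A_2 = 460.7 mm².
Equal strain + equilibrium ⇒ each member carries load in proportion to AE: A₁E₁ = 52580000 N, A₂E₂ = 5942000 N, ΣAE = 58520000 N.
σ₁ = P·E₁/ΣAE = -49900·102000/58520000 = -86.97 MPa.

-87.0 MPa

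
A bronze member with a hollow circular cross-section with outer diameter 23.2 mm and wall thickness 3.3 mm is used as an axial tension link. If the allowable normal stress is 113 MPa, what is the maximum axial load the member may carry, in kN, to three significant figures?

A = 206.3 mm².
P_max = σ_allow · A = 113 · 206.3 = 23310 N = 23.31 kN.

23.3 kN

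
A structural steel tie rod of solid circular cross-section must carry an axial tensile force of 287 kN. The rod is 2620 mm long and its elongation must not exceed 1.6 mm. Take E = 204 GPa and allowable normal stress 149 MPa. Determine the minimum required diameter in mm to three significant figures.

Required area A ≥ P/σ_allow = 287000/149 = 1926 mm².
For a solid circular section, d ≥ √(4A/π) = 49.52 mm.
Elongation limit: A ≥ PL/(Eδ_allow) = 287000·2620/(204000·1.6) = 2304 mm² ⇒ d ≥ 54.16 mm.
The elongation limit governs.

54.2 mm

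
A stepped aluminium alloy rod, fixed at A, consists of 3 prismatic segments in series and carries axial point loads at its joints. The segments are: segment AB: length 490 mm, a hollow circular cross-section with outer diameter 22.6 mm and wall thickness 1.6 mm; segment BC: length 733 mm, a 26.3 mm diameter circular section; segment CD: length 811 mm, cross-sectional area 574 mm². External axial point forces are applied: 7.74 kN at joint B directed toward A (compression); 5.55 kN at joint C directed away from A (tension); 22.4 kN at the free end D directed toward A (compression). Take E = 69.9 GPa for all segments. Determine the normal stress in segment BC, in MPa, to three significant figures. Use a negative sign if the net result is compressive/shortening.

-31.0 MPa

Internal axial forces (sectioning from the free end, tension +): N_CD = -22.4 kN, N_BC = -16.85 kN, N_AB = -24.59 kN.
A_BC = 543.3 mm².
σ_BC = N_BC/A_BC = -16850/543.3 = -31.02 MPa.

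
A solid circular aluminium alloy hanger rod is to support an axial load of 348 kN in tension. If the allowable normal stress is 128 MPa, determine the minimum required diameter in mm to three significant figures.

58.8 mm

Required area A ≥ P/σ_allow = 348000/128 = 2719 mm².
For a solid circular section, d ≥ √(4A/π) = 58.84 mm.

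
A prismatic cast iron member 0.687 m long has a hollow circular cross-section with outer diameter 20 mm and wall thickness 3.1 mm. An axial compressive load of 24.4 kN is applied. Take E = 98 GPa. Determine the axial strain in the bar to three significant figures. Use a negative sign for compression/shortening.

A = 164.6 mm².
σ = N/A = -148.2 MPa; ε = σ/E = -148.2/98000 = -1.513e-03.

-0.00151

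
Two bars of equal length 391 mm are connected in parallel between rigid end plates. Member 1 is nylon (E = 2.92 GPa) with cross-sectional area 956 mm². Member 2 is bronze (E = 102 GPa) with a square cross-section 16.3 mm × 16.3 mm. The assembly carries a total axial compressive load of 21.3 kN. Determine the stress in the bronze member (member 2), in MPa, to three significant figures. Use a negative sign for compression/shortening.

A_2 = 265.7 mm².
Equal strain + equilibrium ⇒ each member carries load in proportion to AE: A₁E₁ = 2792000 N, A₂E₂ = 27100000 N, ΣAE = 29890000 N.
σ₂ = P·E₂/ΣAE = -21300·102000/29890000 = -72.68 MPa.

-72.7 MPa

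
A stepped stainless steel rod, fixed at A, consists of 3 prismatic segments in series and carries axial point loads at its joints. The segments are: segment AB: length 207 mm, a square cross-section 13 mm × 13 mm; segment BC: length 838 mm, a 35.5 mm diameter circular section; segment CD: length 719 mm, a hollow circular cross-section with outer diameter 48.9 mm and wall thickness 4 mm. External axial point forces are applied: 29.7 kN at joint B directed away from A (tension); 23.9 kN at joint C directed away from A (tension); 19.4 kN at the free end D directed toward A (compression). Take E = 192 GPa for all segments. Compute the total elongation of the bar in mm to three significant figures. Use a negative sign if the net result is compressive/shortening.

Internal axial forces (sectioning from the free end, tension +): N_CD = -19.4 kN, N_BC = 4.5 kN, N_AB = 34.2 kN.
A_AB = 169 mm².
A_BC = 989.8 mm².
A_CD = 564.2 mm².
δ_AB = 34200·207/(169·192000) = 0.2182 mm
δ_BC = 4500·838/(989.8·192000) = 0.01984 mm
δ_CD = -19400·719/(564.2·192000) = -0.1288 mm
δ = Σδ_i = 0.1093 mm.

0.109 mm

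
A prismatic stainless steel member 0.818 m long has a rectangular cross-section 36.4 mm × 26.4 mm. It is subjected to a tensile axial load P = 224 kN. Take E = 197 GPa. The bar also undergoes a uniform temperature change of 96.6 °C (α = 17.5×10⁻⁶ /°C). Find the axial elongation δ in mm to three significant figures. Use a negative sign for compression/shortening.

A = 961 mm².
δ_mech = NL/(AE) = 224000·818/(961·197000) = 0.9679 mm.
δ_thermal = αLΔT = 17.5e-6·818·96.6 = 1.383 mm.
δ = δ_mech + δ_thermal = 2.351 mm.

2.35 mm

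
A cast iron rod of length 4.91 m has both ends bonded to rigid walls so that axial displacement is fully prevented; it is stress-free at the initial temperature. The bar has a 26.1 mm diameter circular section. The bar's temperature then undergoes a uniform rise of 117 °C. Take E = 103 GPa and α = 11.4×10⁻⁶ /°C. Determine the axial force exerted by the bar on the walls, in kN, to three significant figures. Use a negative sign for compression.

Free thermal expansion αLΔT = 11.4e-6 · 4910 · 117 = 6.549 mm.
The walls impose strain ε = −(6.549)/4910 = -1.3338e-03; σ = Eε = 103000 · -1.3338e-03 = -137.4 MPa.
Wall reaction R = σ·A = -137.4·535 = -73500 N = -73.5 kN.

-73.5 kN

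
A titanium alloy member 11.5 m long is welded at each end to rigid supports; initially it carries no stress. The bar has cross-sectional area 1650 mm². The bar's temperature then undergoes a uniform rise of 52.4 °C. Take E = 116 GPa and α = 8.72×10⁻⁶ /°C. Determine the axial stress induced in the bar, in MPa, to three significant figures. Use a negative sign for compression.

-53.0 MPa

Free thermal expansion αLΔT = 8.72e-6 · 11500 · 52.4 = 5.255 mm.
The walls impose strain ε = −(5.255)/11500 = -4.5693e-04; σ = Eε = 116000 · -4.5693e-04 = -53 MPa.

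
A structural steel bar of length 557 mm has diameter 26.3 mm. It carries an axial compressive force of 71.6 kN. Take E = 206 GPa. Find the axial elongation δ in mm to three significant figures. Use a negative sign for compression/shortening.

-0.356 mm

A = 543.3 mm².
δ_mech = NL/(AE) = -71600·557/(543.3·206000) = -0.3564 mm.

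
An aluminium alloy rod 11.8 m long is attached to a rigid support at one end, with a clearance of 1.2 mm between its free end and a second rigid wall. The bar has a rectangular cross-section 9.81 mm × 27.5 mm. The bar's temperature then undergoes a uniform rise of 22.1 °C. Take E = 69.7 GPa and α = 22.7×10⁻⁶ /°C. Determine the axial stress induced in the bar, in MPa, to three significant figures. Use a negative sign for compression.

Free thermal expansion αLΔT = 22.7e-6 · 11800 · 22.1 = 5.92 mm.
The walls engage after the gap closes; constrained expansion = 5.92 − 1.2 = 4.72 mm.
The walls impose strain ε = −(4.72)/11800 = -3.9998e-04; σ = Eε = 69700 · -3.9998e-04 = -27.88 MPa.

-27.9 MPa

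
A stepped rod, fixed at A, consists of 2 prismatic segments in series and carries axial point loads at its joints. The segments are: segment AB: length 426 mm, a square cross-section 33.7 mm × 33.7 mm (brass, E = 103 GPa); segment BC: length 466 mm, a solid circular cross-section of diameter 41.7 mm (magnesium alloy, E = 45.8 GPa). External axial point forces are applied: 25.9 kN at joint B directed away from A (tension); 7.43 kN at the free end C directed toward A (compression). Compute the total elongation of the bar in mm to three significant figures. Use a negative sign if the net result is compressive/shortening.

0.0119 mm

Internal axial forces (sectioning from the free end, tension +): N_BC = -7.43 kN, N_AB = 18.47 kN.
A_AB = 1136 mm².
A_BC = 1366 mm².
δ_AB = 18470·426/(1136·103000) = 0.06726 mm
δ_BC = -7430·466/(1366·45800) = -0.05535 mm
δ = Σδ_i = 0.01191 mm.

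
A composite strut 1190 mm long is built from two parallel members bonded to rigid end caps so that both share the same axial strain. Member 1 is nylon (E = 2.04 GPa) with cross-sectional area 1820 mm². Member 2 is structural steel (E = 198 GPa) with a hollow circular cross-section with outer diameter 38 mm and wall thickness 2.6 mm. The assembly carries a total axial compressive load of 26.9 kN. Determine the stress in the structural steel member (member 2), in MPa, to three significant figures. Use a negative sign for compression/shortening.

-87.4 MPa

A_2 = 289.2 mm².
Equal strain + equilibrium ⇒ each member carries load in proportion to AE: A₁E₁ = 3713000 N, A₂E₂ = 57250000 N, ΣAE = 60960000 N.
σ₂ = P·E₂/ΣAE = -26900·198000/60960000 = -87.36 MPa.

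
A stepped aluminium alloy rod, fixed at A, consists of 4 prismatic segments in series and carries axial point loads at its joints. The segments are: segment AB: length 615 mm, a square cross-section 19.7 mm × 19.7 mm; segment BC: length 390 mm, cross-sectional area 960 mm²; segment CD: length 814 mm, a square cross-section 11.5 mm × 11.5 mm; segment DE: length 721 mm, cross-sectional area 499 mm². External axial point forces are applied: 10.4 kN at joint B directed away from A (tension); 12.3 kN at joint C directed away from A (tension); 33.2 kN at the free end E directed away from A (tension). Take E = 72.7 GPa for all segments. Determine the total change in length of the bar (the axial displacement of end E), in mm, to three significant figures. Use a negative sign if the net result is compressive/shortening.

Internal axial forces (sectioning from the free end, tension +): N_DE = 33.2 kN, N_CD = 33.2 kN, N_BC = 45.5 kN, N_AB = 55.9 kN.
A_AB = 388.1 mm².
A_CD = 132.2 mm².
δ_AB = 55900·615/(388.1·72700) = 1.218 mm
δ_BC = 45500·390/(960·72700) = 0.2543 mm
δ_CD = 33200·814/(132.2·72700) = 2.811 mm
δ_DE = 33200·721/(499·72700) = 0.6598 mm
δ = Σδ_i = 4.943 mm.

4.94 mm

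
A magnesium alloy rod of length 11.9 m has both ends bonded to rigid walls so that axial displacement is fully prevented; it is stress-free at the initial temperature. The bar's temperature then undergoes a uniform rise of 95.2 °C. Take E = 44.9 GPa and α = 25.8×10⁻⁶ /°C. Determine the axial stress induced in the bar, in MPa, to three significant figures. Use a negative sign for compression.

-110 MPa

Free thermal expansion αLΔT = 25.8e-6 · 11900 · 95.2 = 29.23 mm.
The walls impose strain ε = −(29.23)/11900 = -2.4562e-03; σ = Eε = 44900 · -2.4562e-03 = -110.3 MPa.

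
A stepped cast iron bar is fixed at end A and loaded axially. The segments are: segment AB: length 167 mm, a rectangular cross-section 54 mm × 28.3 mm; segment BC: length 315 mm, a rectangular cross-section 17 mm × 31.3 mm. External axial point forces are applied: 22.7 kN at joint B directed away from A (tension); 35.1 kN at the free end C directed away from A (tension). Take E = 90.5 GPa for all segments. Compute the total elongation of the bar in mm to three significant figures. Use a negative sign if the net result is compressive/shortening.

0.299 mm

Internal axial forces (sectioning from the free end, tension +): N_BC = 35.1 kN, N_AB = 57.8 kN.
A_AB = 1528 mm².
A_BC = 532.1 mm².
δ_AB = 57800·167/(1528·90500) = 0.06979 mm
δ_BC = 35100·315/(532.1·90500) = 0.2296 mm
δ = Σδ_i = 0.2994 mm.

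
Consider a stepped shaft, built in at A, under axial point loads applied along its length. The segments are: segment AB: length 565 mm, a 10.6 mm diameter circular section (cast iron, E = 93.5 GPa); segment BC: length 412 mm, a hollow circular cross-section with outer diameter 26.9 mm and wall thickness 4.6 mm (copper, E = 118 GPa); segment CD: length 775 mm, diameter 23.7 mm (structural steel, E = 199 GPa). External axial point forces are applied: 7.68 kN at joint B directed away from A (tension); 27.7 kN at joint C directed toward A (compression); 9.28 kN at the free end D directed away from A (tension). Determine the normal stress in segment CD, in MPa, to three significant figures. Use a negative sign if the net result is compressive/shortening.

21.0 MPa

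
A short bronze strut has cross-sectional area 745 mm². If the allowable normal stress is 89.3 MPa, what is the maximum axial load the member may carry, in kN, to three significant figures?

66.5 kN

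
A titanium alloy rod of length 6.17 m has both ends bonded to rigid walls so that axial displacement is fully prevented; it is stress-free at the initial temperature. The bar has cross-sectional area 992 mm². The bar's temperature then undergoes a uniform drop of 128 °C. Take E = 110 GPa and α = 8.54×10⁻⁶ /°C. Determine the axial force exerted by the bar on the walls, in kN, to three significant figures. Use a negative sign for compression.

Free thermal expansion αLΔT = 8.54e-6 · 6170 · -128 = -6.745 mm.
The walls impose strain ε = −(-6.745)/6170 = 1.0931e-03; σ = Eε = 110000 · 1.0931e-03 = 120.2 MPa.
Wall reaction R = σ·A = 120.2·992 = 119300 N = 119.3 kN.

119 kN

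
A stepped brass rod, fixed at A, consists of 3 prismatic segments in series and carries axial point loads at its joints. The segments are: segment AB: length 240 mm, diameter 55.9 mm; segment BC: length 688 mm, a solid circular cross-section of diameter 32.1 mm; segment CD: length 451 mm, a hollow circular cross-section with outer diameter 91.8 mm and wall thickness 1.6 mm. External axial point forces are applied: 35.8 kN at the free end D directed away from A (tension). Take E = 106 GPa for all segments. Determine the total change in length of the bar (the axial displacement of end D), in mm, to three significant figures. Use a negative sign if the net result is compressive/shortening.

0.656 mm

Internal axial forces (sectioning from the free end, tension +): N_CD = 35.8 kN, N_BC = 35.8 kN, N_AB = 35.8 kN.
A_AB = 2454 mm².
A_BC = 809.3 mm².
A_CD = 453.4 mm².
δ_AB = 35800·240/(2454·106000) = 0.03303 mm
δ_BC = 35800·688/(809.3·106000) = 0.2871 mm
δ_CD = 35800·451/(453.4·106000) = 0.336 mm
δ = Σδ_i = 0.6561 mm.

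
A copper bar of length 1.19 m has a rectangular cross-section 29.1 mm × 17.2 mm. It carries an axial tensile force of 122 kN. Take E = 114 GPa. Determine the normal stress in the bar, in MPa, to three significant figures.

244 MPa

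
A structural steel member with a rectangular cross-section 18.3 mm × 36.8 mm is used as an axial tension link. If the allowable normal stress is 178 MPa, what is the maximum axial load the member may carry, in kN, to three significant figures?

120 kN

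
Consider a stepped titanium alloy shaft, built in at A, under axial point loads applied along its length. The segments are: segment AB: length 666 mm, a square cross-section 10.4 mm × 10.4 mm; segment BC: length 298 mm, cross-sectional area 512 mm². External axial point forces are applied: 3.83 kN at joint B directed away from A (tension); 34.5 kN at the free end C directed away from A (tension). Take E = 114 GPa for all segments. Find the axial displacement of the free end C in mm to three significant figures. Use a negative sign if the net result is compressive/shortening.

2.25 mm

Internal axial forces (sectioning from the free end, tension +): N_BC = 34.5 kN, N_AB = 38.33 kN.
A_AB = 108.2 mm².
δ_AB = 38330·666/(108.2·114000) = 2.07 mm
δ_BC = 34500·298/(512·114000) = 0.1761 mm
δ = Σδ_i = 2.246 mm.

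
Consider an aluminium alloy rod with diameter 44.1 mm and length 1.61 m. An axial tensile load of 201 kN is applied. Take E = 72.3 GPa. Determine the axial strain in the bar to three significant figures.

A = 1527 mm².
σ = N/A = 131.6 MPa; ε = σ/E = 131.6/72300 = 1.820e-03.

0.00182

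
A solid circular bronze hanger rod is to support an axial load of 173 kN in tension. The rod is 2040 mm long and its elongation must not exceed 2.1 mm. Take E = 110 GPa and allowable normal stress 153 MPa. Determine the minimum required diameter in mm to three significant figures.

Required area A ≥ P/σ_allow = 173000/153 = 1131 mm².
For a solid circular section, d ≥ √(4A/π) = 37.94 mm.
Elongation limit: A ≥ PL/(Eδ_allow) = 173000·2040/(110000·2.1) = 1528 mm² ⇒ d ≥ 44.1 mm.
The elongation limit governs.

44.1 mm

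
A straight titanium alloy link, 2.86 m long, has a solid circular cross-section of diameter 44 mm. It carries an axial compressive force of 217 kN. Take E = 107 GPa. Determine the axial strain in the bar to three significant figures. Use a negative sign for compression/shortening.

A = 1521 mm².
σ = N/A = -142.7 MPa; ε = σ/E = -142.7/107000 = -1.334e-03.

-0.00133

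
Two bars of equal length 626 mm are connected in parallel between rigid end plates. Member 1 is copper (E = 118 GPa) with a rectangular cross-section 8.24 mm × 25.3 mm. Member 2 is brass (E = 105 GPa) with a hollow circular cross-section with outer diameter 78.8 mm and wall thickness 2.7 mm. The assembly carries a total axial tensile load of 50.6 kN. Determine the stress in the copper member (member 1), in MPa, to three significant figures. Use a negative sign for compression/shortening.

64.6 MPa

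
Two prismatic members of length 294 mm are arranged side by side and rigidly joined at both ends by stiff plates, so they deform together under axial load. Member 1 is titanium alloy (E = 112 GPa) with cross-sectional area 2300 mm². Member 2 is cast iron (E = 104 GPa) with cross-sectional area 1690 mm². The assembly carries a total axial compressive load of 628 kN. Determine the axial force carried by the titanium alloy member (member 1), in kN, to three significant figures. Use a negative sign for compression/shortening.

Equal strain + equilibrium ⇒ each member carries load in proportion to AE: A₁E₁ = 257600000 N, A₂E₂ = 175800000 N, ΣAE = 433400000 N.
F₁ = P·A₁E₁/ΣAE = -628000·257600000/433400000 = -373300 N.

-373 kN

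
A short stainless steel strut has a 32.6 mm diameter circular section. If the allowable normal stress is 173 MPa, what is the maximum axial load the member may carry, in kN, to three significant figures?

A = 834.7 mm².
P_max = σ_allow · A = 173 · 834.7 = 144400 N = 144.4 kN.

144 kN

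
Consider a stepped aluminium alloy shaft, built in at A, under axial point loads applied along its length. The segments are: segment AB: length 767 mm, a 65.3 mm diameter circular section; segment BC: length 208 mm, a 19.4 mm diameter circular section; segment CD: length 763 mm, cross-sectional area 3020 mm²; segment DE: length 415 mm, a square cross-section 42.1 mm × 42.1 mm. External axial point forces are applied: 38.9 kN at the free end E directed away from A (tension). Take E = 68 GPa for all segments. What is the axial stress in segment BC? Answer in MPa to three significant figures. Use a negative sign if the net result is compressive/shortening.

Internal axial forces (sectioning from the free end, tension +): N_DE = 38.9 kN, N_CD = 38.9 kN, N_BC = 38.9 kN, N_AB = 38.9 kN.
A_BC = 295.6 mm².
σ_BC = N_BC/A_BC = 38900/295.6 = 131.6 MPa.

132 MPa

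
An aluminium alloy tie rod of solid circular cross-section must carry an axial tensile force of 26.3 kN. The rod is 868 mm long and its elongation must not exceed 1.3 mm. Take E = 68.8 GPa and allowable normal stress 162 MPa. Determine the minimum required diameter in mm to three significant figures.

Required area A ≥ P/σ_allow = 26300/162 = 162.3 mm².
For a solid circular section, d ≥ √(4A/π) = 14.38 mm.
Elongation limit: A ≥ PL/(Eδ_allow) = 26300·868/(68800·1.3) = 255.2 mm² ⇒ d ≥ 18.03 mm.
The elongation limit governs.

18.0 mm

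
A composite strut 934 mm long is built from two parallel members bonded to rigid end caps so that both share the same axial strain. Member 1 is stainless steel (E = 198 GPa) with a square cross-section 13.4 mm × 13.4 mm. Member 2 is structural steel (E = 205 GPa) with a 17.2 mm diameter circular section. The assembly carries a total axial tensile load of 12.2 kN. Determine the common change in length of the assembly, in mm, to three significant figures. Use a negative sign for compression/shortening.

0.137 mm

A_1 = 179.6 mm².
A_2 = 232.4 mm².
Equal strain + equilibrium ⇒ each member carries load in proportion to AE: A₁E₁ = 35550000 N, A₂E₂ = 47630000 N, ΣAE = 83190000 N.
δ = PL/ΣAE = 12200·934/83190000 = 0.137 mm.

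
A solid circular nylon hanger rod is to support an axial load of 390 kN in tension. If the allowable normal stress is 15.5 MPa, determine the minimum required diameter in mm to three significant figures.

179 mm

Required area A ≥ P/σ_allow = 390000/15.5 = 25160 mm².
For a solid circular section, d ≥ √(4A/π) = 179 mm.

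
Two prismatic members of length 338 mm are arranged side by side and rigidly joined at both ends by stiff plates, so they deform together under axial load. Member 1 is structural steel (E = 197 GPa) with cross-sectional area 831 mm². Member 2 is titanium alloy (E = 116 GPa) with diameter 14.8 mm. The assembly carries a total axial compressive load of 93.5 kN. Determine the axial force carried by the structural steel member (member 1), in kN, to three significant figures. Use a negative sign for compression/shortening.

-83.3 kN

A_2 = 172 mm².
Equal strain + equilibrium ⇒ each member carries load in proportion to AE: A₁E₁ = 163700000 N, A₂E₂ = 19960000 N, ΣAE = 183700000 N.
F₁ = P·A₁E₁/ΣAE = -93500·163700000/183700000 = -83340 N.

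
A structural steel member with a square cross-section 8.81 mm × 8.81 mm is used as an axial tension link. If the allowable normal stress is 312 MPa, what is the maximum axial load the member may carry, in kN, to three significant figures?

A = 77.62 mm².
P_max = σ_allow · A = 312 · 77.62 = 24220 N = 24.22 kN.

24.2 kN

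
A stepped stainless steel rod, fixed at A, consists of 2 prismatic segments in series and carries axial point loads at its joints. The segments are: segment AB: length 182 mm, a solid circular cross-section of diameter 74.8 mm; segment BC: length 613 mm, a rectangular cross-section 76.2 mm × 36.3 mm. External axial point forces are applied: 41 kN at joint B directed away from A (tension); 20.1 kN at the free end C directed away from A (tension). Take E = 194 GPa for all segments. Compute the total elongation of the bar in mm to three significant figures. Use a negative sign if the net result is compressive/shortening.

0.0360 mm

Internal axial forces (sectioning from the free end, tension +): N_BC = 20.1 kN, N_AB = 61.1 kN.
A_AB = 4394 mm².
A_BC = 2766 mm².
δ_AB = 61100·182/(4394·194000) = 0.01304 mm
δ_BC = 20100·613/(2766·194000) = 0.02296 mm
δ = Σδ_i = 0.03601 mm.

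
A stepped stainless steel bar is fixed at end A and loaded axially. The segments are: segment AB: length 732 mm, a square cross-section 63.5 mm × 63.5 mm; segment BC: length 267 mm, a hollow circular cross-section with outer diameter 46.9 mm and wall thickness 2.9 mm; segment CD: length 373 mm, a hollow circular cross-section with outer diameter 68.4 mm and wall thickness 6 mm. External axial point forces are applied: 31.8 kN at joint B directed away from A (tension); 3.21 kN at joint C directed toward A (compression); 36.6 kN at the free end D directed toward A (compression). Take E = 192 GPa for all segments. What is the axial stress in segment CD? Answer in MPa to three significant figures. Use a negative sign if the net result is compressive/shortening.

Internal axial forces (sectioning from the free end, tension +): N_CD = -36.6 kN, N_BC = -39.81 kN, N_AB = -8.01 kN.
A_CD = 1176 mm².
σ_CD = N_CD/A_CD = -36600/1176 = -31.12 MPa.

-31.1 MPa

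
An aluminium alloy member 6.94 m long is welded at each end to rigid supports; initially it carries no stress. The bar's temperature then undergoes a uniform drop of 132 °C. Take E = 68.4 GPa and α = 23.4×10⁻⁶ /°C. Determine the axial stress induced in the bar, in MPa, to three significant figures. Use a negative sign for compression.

211 MPa

Free thermal expansion αLΔT = 23.4e-6 · 6940 · -132 = -21.44 mm.
The walls impose strain ε = −(-21.44)/6940 = 3.0888e-03; σ = Eε = 68400 · 3.0888e-03 = 211.3 MPa.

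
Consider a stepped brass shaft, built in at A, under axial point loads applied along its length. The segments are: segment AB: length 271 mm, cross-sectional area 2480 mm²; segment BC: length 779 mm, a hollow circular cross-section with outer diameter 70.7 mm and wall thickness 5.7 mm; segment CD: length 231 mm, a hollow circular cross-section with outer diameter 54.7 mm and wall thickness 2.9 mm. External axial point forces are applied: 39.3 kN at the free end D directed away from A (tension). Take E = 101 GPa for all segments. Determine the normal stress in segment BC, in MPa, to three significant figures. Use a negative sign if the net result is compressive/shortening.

33.8 MPa

Internal axial forces (sectioning from the free end, tension +): N_CD = 39.3 kN, N_BC = 39.3 kN, N_AB = 39.3 kN.
A_BC = 1164 mm².
σ_BC = N_BC/A_BC = 39300/1164 = 33.76 MPa.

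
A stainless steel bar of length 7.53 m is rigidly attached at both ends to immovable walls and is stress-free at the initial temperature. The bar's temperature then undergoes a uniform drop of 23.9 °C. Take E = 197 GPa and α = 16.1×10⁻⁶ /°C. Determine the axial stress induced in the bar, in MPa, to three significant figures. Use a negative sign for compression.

75.8 MPa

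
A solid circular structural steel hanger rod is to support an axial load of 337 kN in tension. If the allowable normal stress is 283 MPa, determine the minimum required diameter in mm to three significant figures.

38.9 mm

Required area A ≥ P/σ_allow = 337000/283 = 1191 mm².
For a solid circular section, d ≥ √(4A/π) = 38.94 mm.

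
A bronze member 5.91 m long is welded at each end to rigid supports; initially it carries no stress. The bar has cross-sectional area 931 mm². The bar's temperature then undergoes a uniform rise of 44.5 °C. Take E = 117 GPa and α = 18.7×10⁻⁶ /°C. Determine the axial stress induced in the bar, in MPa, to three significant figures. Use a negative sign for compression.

-97.4 MPa

Free thermal expansion αLΔT = 18.7e-6 · 5910 · 44.5 = 4.918 mm.
The walls impose strain ε = −(4.918)/5910 = -8.3215e-04; σ = Eε = 117000 · -8.3215e-04 = -97.36 MPa.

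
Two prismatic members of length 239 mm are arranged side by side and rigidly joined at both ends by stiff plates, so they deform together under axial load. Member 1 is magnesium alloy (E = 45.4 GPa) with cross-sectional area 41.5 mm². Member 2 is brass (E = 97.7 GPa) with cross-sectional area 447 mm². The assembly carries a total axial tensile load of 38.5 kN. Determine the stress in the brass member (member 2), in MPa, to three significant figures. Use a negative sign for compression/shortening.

82.6 MPa

Equal strain + equilibrium ⇒ each member carries load in proportion to AE: A₁E₁ = 1884000 N, A₂E₂ = 43670000 N, ΣAE = 45560000 N.
σ₂ = P·E₂/ΣAE = 38500·97700/45560000 = 82.57 MPa.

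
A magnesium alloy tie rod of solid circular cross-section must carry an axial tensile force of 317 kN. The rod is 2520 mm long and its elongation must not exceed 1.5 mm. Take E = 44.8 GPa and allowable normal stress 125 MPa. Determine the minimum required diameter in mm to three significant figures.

123 mm

Required area A ≥ P/σ_allow = 317000/125 = 2536 mm².
For a solid circular section, d ≥ √(4A/π) = 56.82 mm.
Elongation limit: A ≥ PL/(Eδ_allow) = 317000·2520/(44800·1.5) = 11890 mm² ⇒ d ≥ 123 mm.
The elongation limit governs.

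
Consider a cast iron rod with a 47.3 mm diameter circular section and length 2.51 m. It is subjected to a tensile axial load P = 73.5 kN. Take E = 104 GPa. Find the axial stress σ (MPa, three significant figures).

41.8 MPa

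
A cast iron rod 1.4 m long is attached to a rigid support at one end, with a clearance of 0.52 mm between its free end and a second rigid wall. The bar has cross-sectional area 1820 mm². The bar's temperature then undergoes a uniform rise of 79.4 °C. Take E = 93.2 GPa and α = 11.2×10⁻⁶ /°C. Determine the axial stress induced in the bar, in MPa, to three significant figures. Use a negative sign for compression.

-48.3 MPa

Free thermal expansion αLΔT = 11.2e-6 · 1400 · 79.4 = 1.245 mm.
The walls engage after the gap closes; constrained expansion = 1.245 − 0.52 = 0.725 mm.
The walls impose strain ε = −(0.725)/1400 = -5.1785e-04; σ = Eε = 93200 · -5.1785e-04 = -48.26 MPa.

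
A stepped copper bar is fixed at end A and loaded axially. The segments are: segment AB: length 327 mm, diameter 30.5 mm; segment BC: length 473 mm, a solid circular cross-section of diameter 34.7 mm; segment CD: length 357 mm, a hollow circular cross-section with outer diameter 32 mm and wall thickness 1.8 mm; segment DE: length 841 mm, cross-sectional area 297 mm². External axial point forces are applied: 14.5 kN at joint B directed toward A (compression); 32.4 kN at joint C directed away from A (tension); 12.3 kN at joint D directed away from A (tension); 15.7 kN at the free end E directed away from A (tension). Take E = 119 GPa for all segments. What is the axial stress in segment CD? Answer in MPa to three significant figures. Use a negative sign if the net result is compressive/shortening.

164 MPa

Internal axial forces (sectioning from the free end, tension +): N_DE = 15.7 kN, N_CD = 28 kN, N_BC = 60.4 kN, N_AB = 45.9 kN.
A_CD = 170.8 mm².
σ_CD = N_CD/A_CD = 28000/170.8 = 164 MPa.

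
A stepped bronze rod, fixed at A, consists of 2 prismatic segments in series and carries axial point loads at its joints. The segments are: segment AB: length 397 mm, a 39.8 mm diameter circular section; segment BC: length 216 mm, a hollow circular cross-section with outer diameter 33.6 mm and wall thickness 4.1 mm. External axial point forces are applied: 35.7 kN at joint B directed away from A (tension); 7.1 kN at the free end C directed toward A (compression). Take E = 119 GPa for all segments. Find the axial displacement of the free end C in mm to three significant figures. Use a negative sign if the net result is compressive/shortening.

0.0428 mm

Internal axial forces (sectioning from the free end, tension +): N_BC = -7.1 kN, N_AB = 28.6 kN.
A_AB = 1244 mm².
A_BC = 380 mm².
δ_AB = 28600·397/(1244·119000) = 0.07669 mm
δ_BC = -7100·216/(380·119000) = -0.03392 mm
δ = Σδ_i = 0.04278 mm.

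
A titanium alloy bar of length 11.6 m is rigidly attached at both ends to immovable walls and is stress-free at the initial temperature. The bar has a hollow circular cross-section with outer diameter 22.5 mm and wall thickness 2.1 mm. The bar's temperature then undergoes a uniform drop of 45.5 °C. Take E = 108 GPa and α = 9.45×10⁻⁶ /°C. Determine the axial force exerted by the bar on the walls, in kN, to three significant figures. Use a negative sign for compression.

Free thermal expansion αLΔT = 9.45e-6 · 11600 · -45.5 = -4.988 mm.
The walls impose strain ε = −(-4.988)/11600 = 4.2997e-04; σ = Eε = 108000 · 4.2997e-04 = 46.44 MPa.
Wall reaction R = σ·A = 46.44·134.6 = 6250 N = 6.25 kN.

6.25 kN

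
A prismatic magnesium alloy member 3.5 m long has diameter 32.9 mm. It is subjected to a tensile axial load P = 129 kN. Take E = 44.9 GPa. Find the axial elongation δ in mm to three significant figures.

11.8 mm

A = 850.1 mm².
δ_mech = NL/(AE) = 129000·3500/(850.1·44900) = 11.83 mm.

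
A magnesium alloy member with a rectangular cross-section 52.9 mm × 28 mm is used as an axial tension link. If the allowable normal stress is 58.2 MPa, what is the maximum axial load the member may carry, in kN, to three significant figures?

A = 1481 mm².
P_max = σ_allow · A = 58.2 · 1481 = 86210 N = 86.21 kN.

86.2 kN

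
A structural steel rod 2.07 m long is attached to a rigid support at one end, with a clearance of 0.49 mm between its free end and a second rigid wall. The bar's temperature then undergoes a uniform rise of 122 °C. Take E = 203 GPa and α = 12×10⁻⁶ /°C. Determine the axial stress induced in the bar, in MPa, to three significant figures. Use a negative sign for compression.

-249 MPa

Free thermal expansion αLΔT = 12e-6 · 2070 · 122 = 3.03 mm.
The walls engage after the gap closes; constrained expansion = 3.03 − 0.49 = 2.54 mm.
The walls impose strain ε = −(2.54)/2070 = -1.2273e-03; σ = Eε = 203000 · -1.2273e-03 = -249.1 MPa.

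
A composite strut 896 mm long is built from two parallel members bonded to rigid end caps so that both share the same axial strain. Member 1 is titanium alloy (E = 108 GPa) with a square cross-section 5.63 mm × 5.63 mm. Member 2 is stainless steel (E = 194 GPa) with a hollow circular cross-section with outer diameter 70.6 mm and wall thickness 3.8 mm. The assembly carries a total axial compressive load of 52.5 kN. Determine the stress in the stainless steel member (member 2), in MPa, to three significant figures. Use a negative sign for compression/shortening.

-64.4 MPa

A_1 = 31.7 mm².
A_2 = 797.5 mm².
Equal strain + equilibrium ⇒ each member carries load in proportion to AE: A₁E₁ = 3423000 N, A₂E₂ = 154700000 N, ΣAE = 158100000 N.
σ₂ = P·E₂/ΣAE = -52500·194000/158100000 = -64.41 MPa.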